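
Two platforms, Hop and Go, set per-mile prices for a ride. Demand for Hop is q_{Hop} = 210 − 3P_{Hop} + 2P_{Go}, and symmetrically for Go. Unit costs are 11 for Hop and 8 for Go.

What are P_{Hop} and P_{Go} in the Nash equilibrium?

60.1875, 59.0625

Hop's profit: π = (P_{Hop} − 11)(210 − 3P_{Hop} + 2P_{Go}).
∂π/∂P_{Hop} = 243 − 6P_{Hop} + 2P_{Go} = 0 ⇒ P_{Hop} = 40.5 + (1/3)P_{Go}.
Similarly P_{Go} = 39 + (1/3)P_{Hop}.
Plugging P_{Go} into Hop's best response: P_{Hop} = 40.5 + (1/3)(39 + (1/3)P_{Hop}) ⇒ (8/9)P_{Hop} = 53.5, so P_{Hop} = 60.1875.
Then P_{Go} = 39 + (1/3)·60.1875 = 59.0625.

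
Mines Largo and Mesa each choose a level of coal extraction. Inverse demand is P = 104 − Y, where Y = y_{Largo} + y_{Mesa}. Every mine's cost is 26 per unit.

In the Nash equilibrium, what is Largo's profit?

676

Mine Largo's profit: π = y_{Largo}(104 − (y_{Largo} + y_{Mesa})) − 26y_{Largo}.
∂π/∂y_{Largo} = 78 − 2y_{Largo} − y_{Mesa} = 0, so y_{Largo} = 39 − 0.5y_{Mesa}.
By symmetry y_{Mesa} = y_{Largo}; substituting into the reaction function, 1.5y_{Largo} = 39 and y_{Largo} = 26.
Price P = 104 − 52 = 52.
Largo's profit: (52 − 26)·26 = 676.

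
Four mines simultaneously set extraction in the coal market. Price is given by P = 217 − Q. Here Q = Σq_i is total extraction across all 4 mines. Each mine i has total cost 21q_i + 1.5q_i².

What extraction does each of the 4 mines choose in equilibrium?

A representative mine's profit is π_i = q_i(217 − Q) − 21q_i − 1.5q_i², with Q = q_i + Σ_{j≠i} q_j.
First-order condition: 196 − 5q_i − Σ_{j≠i} q_j = 0.
In a symmetric equilibrium every mine chooses the same q, so Σ_{j≠i} q_j = 3q. The condition becomes 196 − 8q = 0, giving q = 196/8 = 24.5.

24.5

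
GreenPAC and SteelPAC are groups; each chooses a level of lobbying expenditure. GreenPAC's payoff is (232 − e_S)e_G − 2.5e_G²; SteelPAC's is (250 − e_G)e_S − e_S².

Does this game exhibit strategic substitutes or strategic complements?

strategic substitutes

Expanding GreenPAC's payoff: 232e_G − e_Se_G − 2.5e_G².
∂π/∂e_G = 232 − e_S − 5e_G = 0, so e_G = 46.4 − 0.2e_S.
The best-response slope de_G/de_S = −0.2 < 0: the reaction function is downward-sloping, so the choices are strategic substitutes.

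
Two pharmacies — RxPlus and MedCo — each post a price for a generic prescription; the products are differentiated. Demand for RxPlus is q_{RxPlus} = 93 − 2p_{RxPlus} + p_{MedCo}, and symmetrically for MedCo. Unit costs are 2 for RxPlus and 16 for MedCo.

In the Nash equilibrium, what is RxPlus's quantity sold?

RxPlus's profit: π = (p_{RxPlus} − 2)(93 − 2p_{RxPlus} + p_{MedCo}).
∂π/∂p_{RxPlus} = 97 − 4p_{RxPlus} + p_{MedCo} = 0 ⇒ p_{RxPlus} = 24.25 + 0.25p_{MedCo}.
Similarly p_{MedCo} = 31.25 + 0.25p_{RxPlus}.
Substituting the second reaction function into the first: p_{RxPlus} = 24.25 + 0.25(31.25 + 0.25p_{RxPlus}), which gives 0.9375p_{RxPlus} = 32.0625 ⇒ p_{RxPlus} = 34.2.
Then p_{MedCo} = 31.25 + 0.25·34.2 = 39.8.
q_{RxPlus} = 93 − 2·34.2 + 39.8 = 64.4.

64.4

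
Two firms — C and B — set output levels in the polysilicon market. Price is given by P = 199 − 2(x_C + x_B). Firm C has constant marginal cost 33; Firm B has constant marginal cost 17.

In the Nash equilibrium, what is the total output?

58

Firm C's profit: π = x_C(199 − 2(x_C + x_B)) − 33x_C.
∂π/∂x_C = 166 − 4x_C − 2x_B = 0, so x_C = 41.5 − 0.5x_B.
By the same steps for B: x_B = 45.5 − 0.5x_C.
Solving the two reaction functions simultaneously: (1 − (−0.5)(−0.5))x_C = 41.5 − 0.5·45.5, so 0.75x_C = 18.75 and x_C = 25.
Then x_B = 45.5 − 0.5·25 = 33.
Total output: 25 + 33 = 58.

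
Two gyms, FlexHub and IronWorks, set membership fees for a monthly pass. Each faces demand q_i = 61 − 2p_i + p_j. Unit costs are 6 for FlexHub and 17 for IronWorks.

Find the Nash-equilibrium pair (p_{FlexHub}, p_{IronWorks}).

25.8, 30.2

FlexHub's profit: π = (p_{FlexHub} − 6)(61 − 2p_{FlexHub} + p_{IronWorks}).
∂π/∂p_{FlexHub} = 73 − 4p_{FlexHub} + p_{IronWorks} = 0 ⇒ p_{FlexHub} = 18.25 + 0.25p_{IronWorks}.
Similarly p_{IronWorks} = 23.75 + 0.25p_{FlexHub}.
Plugging p_{IronWorks} into FlexHub's best response: p_{FlexHub} = 18.25 + 0.25(23.75 + 0.25p_{FlexHub}) ⇒ 0.9375p_{FlexHub} = 24.1875, so p_{FlexHub} = 25.8.
Then p_{IronWorks} = 23.75 + 0.25·25.8 = 30.2.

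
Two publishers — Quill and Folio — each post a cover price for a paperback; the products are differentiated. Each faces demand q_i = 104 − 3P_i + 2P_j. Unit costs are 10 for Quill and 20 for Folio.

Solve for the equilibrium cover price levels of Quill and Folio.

35.375, 39.125

Quill's profit: π = (P_{Quill} − 10)(104 − 3P_{Quill} + 2P_{Folio}).
∂π/∂P_{Quill} = 134 − 6P_{Quill} + 2P_{Folio} = 0 ⇒ P_{Quill} = 67/3 + (1/3)P_{Folio}.
Similarly P_{Folio} = 82/3 + (1/3)P_{Quill}.
Substituting the second reaction function into the first: P_{Quill} = 67/3 + (1/3)(82/3 + (1/3)P_{Quill}), which gives (8/9)P_{Quill} = 283/9 ⇒ P_{Quill} = 35.375.
Then P_{Folio} = 82/3 + (1/3)·35.375 = 39.125.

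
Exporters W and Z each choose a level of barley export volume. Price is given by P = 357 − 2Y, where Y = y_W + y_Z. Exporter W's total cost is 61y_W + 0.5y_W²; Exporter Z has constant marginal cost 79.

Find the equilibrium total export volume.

Exporter W's profit: π = y_W(357 − 2(y_W + y_Z)) − 61y_W − 0.5y_W².
∂π/∂y_W = 296 − 5y_W − 2y_Z = 0, so y_W = 59.2 − 0.4y_Z.
For Z: ∂π/∂y_Z = 278 − 4y_Z − 2y_W = 0 ⇒ y_Z = 69.5 − 0.5y_W.
Plugging y_Z into W's best response: y_W = 59.2 − 0.4(69.5 − 0.5y_W) ⇒ 0.8y_W = 31.4, so y_W = 39.25.
Then y_Z = 69.5 − 0.5·39.25 = 49.875.
Total export volume: 39.25 + 49.875 = 89.125.

89.125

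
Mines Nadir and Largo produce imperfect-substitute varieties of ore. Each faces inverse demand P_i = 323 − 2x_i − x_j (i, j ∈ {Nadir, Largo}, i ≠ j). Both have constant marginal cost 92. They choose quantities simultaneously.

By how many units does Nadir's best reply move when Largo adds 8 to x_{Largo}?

Mine Nadir's profit: π = x_{Nadir}(323 − 2x_{Nadir} − x_{Largo}) − 92x_{Nadir}.
∂π/∂x_{Nadir} = 231 − 4x_{Nadir} − x_{Largo} = 0 ⇒ x_{Nadir} = 57.75 − 0.25x_{Largo}.
The reaction-function slope is −0.25, so an 8-unit rise in x_{Largo} moves x_{Nadir} by −0.25 × 8 = −2. Nadir's best response falls — the actions are strategic substitutes.

-2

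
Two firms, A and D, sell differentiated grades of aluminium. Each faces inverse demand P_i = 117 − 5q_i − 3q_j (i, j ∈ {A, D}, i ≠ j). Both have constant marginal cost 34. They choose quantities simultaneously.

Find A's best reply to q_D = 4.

Firm A's profit: π = q_A(117 − 5q_A − 3q_D) − 34q_A.
∂π/∂q_A = 83 − 10q_A − 3q_D = 0 ⇒ q_A = 8.3 − 0.3q_D.
At q_D = 4: q_A = 8.3 − 0.3·4 = 7.1.

7.1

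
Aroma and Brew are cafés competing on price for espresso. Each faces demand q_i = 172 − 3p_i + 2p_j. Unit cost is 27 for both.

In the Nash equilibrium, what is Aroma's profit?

3942.1875

Aroma's profit: π = (p_{Aroma} − 27)(172 − 3p_{Aroma} + 2p_{Brew}).
∂π/∂p_{Aroma} = 253 − 6p_{Aroma} + 2p_{Brew} = 0 ⇒ p_{Aroma} = 253/6 + (1/3)p_{Brew}.
Setting p_{Aroma} = p_{Brew} in the reaction function: p_{Aroma} = 253/6 + (1/3)p_{Aroma}, so p_{Aroma} = (253/6) / (2/3) = 63.25.
q_{Aroma} = 172 − 3·63.25 + 2·63.25 = 108.75.
Profit = (63.25 − 27)·108.75 = 3942.1875.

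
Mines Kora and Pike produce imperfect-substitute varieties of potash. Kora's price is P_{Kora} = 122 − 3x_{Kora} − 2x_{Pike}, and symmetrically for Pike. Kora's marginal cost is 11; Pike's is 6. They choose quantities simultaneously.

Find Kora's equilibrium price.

Mine Kora's profit: π = x_{Kora}(122 − 3x_{Kora} − 2x_{Pike}) − 11x_{Kora}.
∂π/∂x_{Kora} = 111 − 6x_{Kora} − 2x_{Pike} = 0 ⇒ x_{Kora} = 18.5 − (1/3)x_{Pike}.
Similarly x_{Pike} = 58/3 − (1/3)x_{Kora}.
Plugging x_{Pike} into Kora's best response: x_{Kora} = 18.5 − (1/3)(58/3 − (1/3)x_{Kora}) ⇒ (8/9)x_{Kora} = 217/18, so x_{Kora} = 13.5625.
Then x_{Pike} = 58/3 − (1/3)·13.5625 = 14.8125.
P_{Kora} = 122 − 3·13.5625 − 2·14.8125 = 51.6875.

51.6875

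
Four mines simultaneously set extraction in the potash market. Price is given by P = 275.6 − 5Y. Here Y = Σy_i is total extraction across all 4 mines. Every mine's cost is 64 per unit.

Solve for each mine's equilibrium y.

A representative mine's profit is π_i = y_i(275.6 − 5Y) − 64y_i, with Y = y_i + Σ_{j≠i} y_j.
First-order condition: 211.6 − 10y_i − 5Σ_{j≠i} y_j = 0.
In a symmetric equilibrium every mine chooses the same y, so Σ_{j≠i} y_j = 3y. The condition becomes 211.6 − 25y = 0, giving y = 211.6/25 = 8.464.

8.464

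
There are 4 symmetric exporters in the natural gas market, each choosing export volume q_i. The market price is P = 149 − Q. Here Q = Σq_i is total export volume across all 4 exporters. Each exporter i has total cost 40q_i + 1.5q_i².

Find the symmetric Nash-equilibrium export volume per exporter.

A representative exporter's profit is π_i = q_i(149 − Q) − 40q_i − 1.5q_i², with Q = q_i + Σ_{j≠i} q_j.
First-order condition: 109 − 5q_i − Σ_{j≠i} q_j = 0.
With identical exporters, set every q_j = q: then 109 − 5q − 3q = 0, i.e. q = 109/8 = 13.625.

13.625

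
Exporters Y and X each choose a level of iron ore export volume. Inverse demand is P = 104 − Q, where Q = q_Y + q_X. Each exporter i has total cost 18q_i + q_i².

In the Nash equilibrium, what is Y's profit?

591.68

Exporter Y's profit: π = q_Y(104 − (q_Y + q_X)) − 18q_Y − q_Y².
∂π/∂q_Y = 86 − 4q_Y − q_X = 0, so q_Y = 21.5 − 0.25q_X.
The game is symmetric, so in equilibrium q_X = q_Y: the reaction function gives 1.25q_Y = 21.5, hence q_Y = 17.2.
Price P = 104 − 34.4 = 69.6.
Y's profit: (69.6 − 18)·17.2 − (17.2)² = 591.68.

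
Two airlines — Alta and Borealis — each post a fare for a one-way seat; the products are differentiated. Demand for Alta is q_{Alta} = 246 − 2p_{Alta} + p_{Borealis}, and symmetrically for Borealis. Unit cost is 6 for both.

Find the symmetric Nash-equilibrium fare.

Alta's profit: π = (p_{Alta} − 6)(246 − 2p_{Alta} + p_{Borealis}).
∂π/∂p_{Alta} = 258 − 4p_{Alta} + p_{Borealis} = 0 ⇒ p_{Alta} = 64.5 + 0.25p_{Borealis}.
The game is symmetric, so in equilibrium p_{Borealis} = p_{Alta}: the reaction function gives 0.75p_{Alta} = 64.5, hence p_{Alta} = 86.

86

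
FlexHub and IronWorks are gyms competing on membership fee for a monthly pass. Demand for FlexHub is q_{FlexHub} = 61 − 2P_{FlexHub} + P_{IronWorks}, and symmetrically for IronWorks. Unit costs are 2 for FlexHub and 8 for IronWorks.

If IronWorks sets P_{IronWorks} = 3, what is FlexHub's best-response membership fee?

FlexHub's profit: π = (P_{FlexHub} − 2)(61 − 2P_{FlexHub} + P_{IronWorks}).
∂π/∂P_{FlexHub} = 65 − 4P_{FlexHub} + P_{IronWorks} = 0 ⇒ P_{FlexHub} = 16.25 + 0.25P_{IronWorks}.
At P_{IronWorks} = 3: P_{FlexHub} = 16.25 + 0.25·3 = 17.

17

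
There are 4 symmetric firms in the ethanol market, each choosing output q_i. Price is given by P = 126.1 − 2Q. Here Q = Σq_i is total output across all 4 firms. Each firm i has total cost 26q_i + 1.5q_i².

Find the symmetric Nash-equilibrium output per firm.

A representative firm's profit is π_i = q_i(126.1 − 2Q) − 26q_i − 1.5q_i², with Q = q_i + Σ_{j≠i} q_j.
First-order condition: 100.1 − 7q_i − 2Σ_{j≠i} q_j = 0.
With identical firms, set every q_j = q: then 100.1 − 7q − 6q = 0, i.e. q = 100.1/13 = 7.7.

7.7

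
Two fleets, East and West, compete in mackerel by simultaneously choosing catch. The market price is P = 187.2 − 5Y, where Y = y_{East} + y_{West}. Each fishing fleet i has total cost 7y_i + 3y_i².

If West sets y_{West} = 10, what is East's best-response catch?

Fishing fleet East's profit: π = y_{East}(187.2 − 5(y_{East} + y_{West})) − 7y_{East} − 3y_{East}².
∂π/∂y_{East} = 180.2 − 16y_{East} − 5y_{West} = 0, so y_{East} = 11.2625 − 0.3125y_{West}.
At y_{West} = 10: y_{East} = 11.2625 − 0.3125·10 = 8.1375.

8.1375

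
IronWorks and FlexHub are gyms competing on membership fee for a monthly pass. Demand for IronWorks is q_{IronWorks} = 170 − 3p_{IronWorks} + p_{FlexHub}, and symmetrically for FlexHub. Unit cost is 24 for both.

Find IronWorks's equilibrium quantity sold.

IronWorks's profit: π = (p_{IronWorks} − 24)(170 − 3p_{IronWorks} + p_{FlexHub}).
∂π/∂p_{IronWorks} = 242 − 6p_{IronWorks} + p_{FlexHub} = 0 ⇒ p_{IronWorks} = 121/3 + (1/6)p_{FlexHub}.
The game is symmetric, so in equilibrium p_{FlexHub} = p_{IronWorks}: the reaction function gives (5/6)p_{IronWorks} = 121/3, hence p_{IronWorks} = 48.4.
q_{IronWorks} = 170 − 3·48.4 + 48.4 = 73.2.

73.2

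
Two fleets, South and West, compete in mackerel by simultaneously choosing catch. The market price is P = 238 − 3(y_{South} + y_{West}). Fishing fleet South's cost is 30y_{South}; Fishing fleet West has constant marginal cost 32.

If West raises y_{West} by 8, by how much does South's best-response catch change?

Fishing fleet South's profit: π = y_{South}(238 − 3(y_{South} + y_{West})) − 30y_{South}.
∂π/∂y_{South} = 208 − 6y_{South} − 3y_{West} = 0, so y_{South} = 104/3 − 0.5y_{West}.
The reaction-function slope is −0.5, so an 8-unit rise in y_{West} moves y_{South} by −0.5 × 8 = −4. South's best response falls — the actions are strategic substitutes.

-4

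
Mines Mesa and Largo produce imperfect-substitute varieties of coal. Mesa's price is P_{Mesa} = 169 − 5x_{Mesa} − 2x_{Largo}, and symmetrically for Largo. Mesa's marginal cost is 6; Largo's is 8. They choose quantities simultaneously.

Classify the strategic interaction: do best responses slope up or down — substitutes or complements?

strategic substitutes

Mine Mesa's profit: π = x_{Mesa}(169 − 5x_{Mesa} − 2x_{Largo}) − 6x_{Mesa}.
∂π/∂x_{Mesa} = 163 − 10x_{Mesa} − 2x_{Largo} = 0 ⇒ x_{Mesa} = 16.3 − 0.2x_{Largo}.
The best-response slope dx_{Mesa}/dx_{Largo} = −0.2 < 0: the reaction function is downward-sloping, so the choices are strategic substitutes.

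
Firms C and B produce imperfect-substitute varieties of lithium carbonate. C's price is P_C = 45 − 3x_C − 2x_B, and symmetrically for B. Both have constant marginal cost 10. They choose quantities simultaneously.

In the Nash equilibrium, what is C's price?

Firm C's profit: π = x_C(45 − 3x_C − 2x_B) − 10x_C.
∂π/∂x_C = 35 − 6x_C − 2x_B = 0 ⇒ x_C = 35/6 − (1/3)x_B.
Setting x_C = x_B in the reaction function: x_C = 35/6 − (1/3)x_C, so x_C = (35/6) / (4/3) = 4.375.
P_C = 45 − 3·4.375 − 2·4.375 = 23.125.

23.125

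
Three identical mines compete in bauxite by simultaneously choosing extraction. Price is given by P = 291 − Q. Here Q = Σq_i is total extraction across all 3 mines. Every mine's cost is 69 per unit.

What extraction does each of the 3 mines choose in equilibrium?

A representative mine's profit is π_i = q_i(291 − Q) − 69q_i, with Q = q_i + Σ_{j≠i} q_j.
First-order condition: 222 − 2q_i − Σ_{j≠i} q_j = 0.
Imposing symmetry (q_j = q for all j) turns Σ_{j≠i} q_j into 2q, so 222 = 4q and q = 55.5.

55.5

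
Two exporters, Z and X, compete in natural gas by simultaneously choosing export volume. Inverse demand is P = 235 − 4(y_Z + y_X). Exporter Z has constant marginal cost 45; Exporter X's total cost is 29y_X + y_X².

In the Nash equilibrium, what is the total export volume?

Exporter Z's profit: π = y_Z(235 − 4(y_Z + y_X)) − 45y_Z.
∂π/∂y_Z = 190 − 8y_Z − 4y_X = 0, so y_Z = 23.75 − 0.5y_X.
For X: ∂π/∂y_X = 206 − 10y_X − 4y_Z = 0 ⇒ y_X = 20.6 − 0.4y_Z.
Plugging y_X into Z's best response: y_Z = 23.75 − 0.5(20.6 − 0.4y_Z) ⇒ 0.8y_Z = 13.45, so y_Z = 16.8125.
Then y_X = 20.6 − 0.4·16.8125 = 13.875.
Total export volume: 16.8125 + 13.875 = 30.6875.

30.6875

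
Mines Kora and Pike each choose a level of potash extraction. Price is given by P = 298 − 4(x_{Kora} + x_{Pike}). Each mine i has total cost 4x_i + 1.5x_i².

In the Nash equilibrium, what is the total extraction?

Mine Kora's profit: π = x_{Kora}(298 − 4(x_{Kora} + x_{Pike})) − 4x_{Kora} − 1.5x_{Kora}².
∂π/∂x_{Kora} = 294 − 11x_{Kora} − 4x_{Pike} = 0, so x_{Kora} = 294/11 − (4/11)x_{Pike}.
Setting x_{Kora} = x_{Pike} in the reaction function: x_{Kora} = 294/11 − (4/11)x_{Kora}, so x_{Kora} = (294/11) / (15/11) = 19.6.
Total extraction: 19.6 + 19.6 = 39.2.

39.2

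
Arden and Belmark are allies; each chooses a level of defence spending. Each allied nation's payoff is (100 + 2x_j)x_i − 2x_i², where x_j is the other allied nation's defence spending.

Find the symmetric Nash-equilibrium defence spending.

Arden's payoff is (100 + 2x_B)x_A − 2x_A².
∂π/∂x_A = 100 + 2x_B − 4x_A = 0, so x_A = 25 + 0.5x_B.
The game is symmetric, so in equilibrium x_B = x_A: the reaction function gives 0.5x_A = 25, hence x_A = 50.

50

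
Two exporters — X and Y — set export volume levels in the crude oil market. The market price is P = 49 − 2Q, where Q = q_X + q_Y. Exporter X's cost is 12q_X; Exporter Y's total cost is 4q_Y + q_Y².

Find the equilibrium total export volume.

Exporter X's profit: π = q_X(49 − 2(q_X + q_Y)) − 12q_X.
∂π/∂q_X = 37 − 4q_X − 2q_Y = 0, so q_X = 9.25 − 0.5q_Y.
For Y: ∂π/∂q_Y = 45 − 6q_Y − 2q_X = 0 ⇒ q_Y = 7.5 − (1/3)q_X.
Substituting the second reaction function into the first: q_X = 9.25 − 0.5(7.5 − (1/3)q_X), which gives (5/6)q_X = 5.5 ⇒ q_X = 6.6.
Then q_Y = 7.5 − (1/3)·6.6 = 5.3.
Total export volume: 6.6 + 5.3 = 11.9.

11.9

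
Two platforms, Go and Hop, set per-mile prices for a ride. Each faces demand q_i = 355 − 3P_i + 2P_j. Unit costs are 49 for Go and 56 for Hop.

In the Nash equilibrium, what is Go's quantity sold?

Go's profit: π = (P_{Go} − 49)(355 − 3P_{Go} + 2P_{Hop}).
∂π/∂P_{Go} = 502 − 6P_{Go} + 2P_{Hop} = 0 ⇒ P_{Go} = 251/3 + (1/3)P_{Hop}.
Similarly P_{Hop} = 523/6 + (1/3)P_{Go}.
Substituting the second reaction function into the first: P_{Go} = 251/3 + (1/3)(523/6 + (1/3)P_{Go}), which gives (8/9)P_{Go} = 2029/18 ⇒ P_{Go} = 126.8125.
Then P_{Hop} = 523/6 + (1/3)·126.8125 = 129.4375.
q_{Go} = 355 − 3·126.8125 + 2·129.4375 = 233.4375.

233.4375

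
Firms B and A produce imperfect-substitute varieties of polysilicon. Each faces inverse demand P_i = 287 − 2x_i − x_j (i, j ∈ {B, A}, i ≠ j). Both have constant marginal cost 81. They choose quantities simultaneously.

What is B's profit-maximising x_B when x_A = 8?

49.5

Firm B's profit: π = x_B(287 − 2x_B − x_A) − 81x_B.
∂π/∂x_B = 206 − 4x_B − x_A = 0 ⇒ x_B = 51.5 − 0.25x_A.
At x_A = 8: x_B = 51.5 − 0.25·8 = 49.5.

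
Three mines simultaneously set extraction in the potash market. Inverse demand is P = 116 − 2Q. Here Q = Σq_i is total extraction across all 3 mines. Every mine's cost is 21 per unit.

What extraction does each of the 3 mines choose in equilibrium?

A representative mine's profit is π_i = q_i(116 − 2Q) − 21q_i, with Q = q_i + Σ_{j≠i} q_j.
First-order condition: 95 − 4q_i − 2Σ_{j≠i} q_j = 0.
Imposing symmetry (q_j = q for all j) turns Σ_{j≠i} q_j into 2q, so 95 = 8q and q = 11.875.

11.875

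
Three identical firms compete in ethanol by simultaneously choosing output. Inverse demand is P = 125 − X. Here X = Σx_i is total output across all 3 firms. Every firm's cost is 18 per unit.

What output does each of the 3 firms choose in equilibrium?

A representative firm's profit is π_i = x_i(125 − X) − 18x_i, with X = x_i + Σ_{j≠i} x_j.
First-order condition: 107 − 2x_i − Σ_{j≠i} x_j = 0.
With identical firms, set every x_j = x: then 107 − 2x − 2x = 0, i.e. x = 107/4 = 26.75.

26.75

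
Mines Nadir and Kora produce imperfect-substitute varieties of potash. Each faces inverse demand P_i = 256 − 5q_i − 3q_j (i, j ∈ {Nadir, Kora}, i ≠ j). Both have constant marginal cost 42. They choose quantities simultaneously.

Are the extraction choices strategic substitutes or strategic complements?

strategic substitutes

Mine Nadir's profit: π = q_{Nadir}(256 − 5q_{Nadir} − 3q_{Kora}) − 42q_{Nadir}.
∂π/∂q_{Nadir} = 214 − 10q_{Nadir} − 3q_{Kora} = 0 ⇒ q_{Nadir} = 21.4 − 0.3q_{Kora}.
The best-response slope dq_{Nadir}/dq_{Kora} = −0.3 < 0: the reaction function is downward-sloping, so the choices are strategic substitutes.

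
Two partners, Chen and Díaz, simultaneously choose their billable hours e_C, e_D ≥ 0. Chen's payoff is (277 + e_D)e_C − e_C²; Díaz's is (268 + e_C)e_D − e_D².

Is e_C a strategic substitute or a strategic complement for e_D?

strategic complements

Expanding Chen's payoff: 277e_C + e_De_C − e_C².
∂π/∂e_C = 277 + e_D − 2e_C = 0, so e_C = 138.5 + 0.5e_D.
The best-response slope de_C/de_D = 0.5 > 0: the reaction function is upward-sloping, so the choices are strategic complements.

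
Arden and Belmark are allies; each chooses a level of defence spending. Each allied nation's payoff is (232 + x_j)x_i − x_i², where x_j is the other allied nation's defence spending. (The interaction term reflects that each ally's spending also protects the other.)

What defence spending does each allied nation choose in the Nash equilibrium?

232

Arden's payoff is (232 + x_B)x_A − x_A².
∂π/∂x_A = 232 + x_B − 2x_A = 0, so x_A = 116 + 0.5x_B.
Setting x_A = x_B in the reaction function: x_A = 116 + 0.5x_A, so x_A = 116 / 0.5 = 232.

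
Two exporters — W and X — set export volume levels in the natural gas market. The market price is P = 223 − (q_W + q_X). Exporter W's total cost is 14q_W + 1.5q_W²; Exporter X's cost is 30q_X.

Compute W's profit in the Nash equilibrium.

1562.5

Exporter W's profit: π = q_W(223 − (q_W + q_X)) − 14q_W − 1.5q_W².
∂π/∂q_W = 209 − 5q_W − q_X = 0, so q_W = 41.8 − 0.2q_X.
For X: ∂π/∂q_X = 193 − 2q_X − q_W = 0 ⇒ q_X = 96.5 − 0.5q_W.
Solving the two reaction functions simultaneously: (1 − (−0.2)(−0.5))q_W = 41.8 − 0.2·96.5, so 0.9q_W = 22.5 and q_W = 25.
Then q_X = 96.5 − 0.5·25 = 84.
Price P = 223 − 109 = 114.
W's profit: (114 − 14)·25 − 1.5(25)² = 1562.5.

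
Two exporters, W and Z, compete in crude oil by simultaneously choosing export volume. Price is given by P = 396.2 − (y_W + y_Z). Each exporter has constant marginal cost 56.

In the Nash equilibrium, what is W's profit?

Exporter W's profit: π = y_W(396.2 − (y_W + y_Z)) − 56y_W.
∂π/∂y_W = 340.2 − 2y_W − y_Z = 0, so y_W = 170.1 − 0.5y_Z.
Setting y_W = y_Z in the reaction function: y_W = 170.1 − 0.5y_W, so y_W = 170.1 / 1.5 = 113.4.
Price P = 396.2 − 226.8 = 169.4.
W's profit: (169.4 − 56)·113.4 = 12859.56.

12859.56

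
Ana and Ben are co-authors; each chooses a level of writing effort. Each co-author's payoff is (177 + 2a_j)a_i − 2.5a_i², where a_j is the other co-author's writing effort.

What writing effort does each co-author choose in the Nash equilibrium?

Ana's payoff is (177 + 2a_B)a_A − 2.5a_A².
∂π/∂a_A = 177 + 2a_B − 5a_A = 0, so a_A = 35.4 + 0.4a_B.
The game is symmetric, so in equilibrium a_B = a_A: the reaction function gives 0.6a_A = 35.4, hence a_A = 59.

59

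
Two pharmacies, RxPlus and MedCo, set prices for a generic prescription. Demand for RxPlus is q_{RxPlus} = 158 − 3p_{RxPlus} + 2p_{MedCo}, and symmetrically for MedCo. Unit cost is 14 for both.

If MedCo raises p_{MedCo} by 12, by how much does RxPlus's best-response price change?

4

RxPlus's profit: π = (p_{RxPlus} − 14)(158 − 3p_{RxPlus} + 2p_{MedCo}).
∂π/∂p_{RxPlus} = 200 − 6p_{RxPlus} + 2p_{MedCo} = 0 ⇒ p_{RxPlus} = 100/3 + (1/3)p_{MedCo}.
The reaction-function slope is 1/3, so a 12-unit rise in p_{MedCo} moves p_{RxPlus} by 1/3 × 12 = 4. RxPlus's best response rises — the actions are strategic complements.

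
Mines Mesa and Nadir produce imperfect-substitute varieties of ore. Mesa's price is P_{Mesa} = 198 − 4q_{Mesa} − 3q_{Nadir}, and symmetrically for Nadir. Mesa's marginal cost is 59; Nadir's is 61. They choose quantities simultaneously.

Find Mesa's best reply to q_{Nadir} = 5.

Mine Mesa's profit: π = q_{Mesa}(198 − 4q_{Mesa} − 3q_{Nadir}) − 59q_{Mesa}.
∂π/∂q_{Mesa} = 139 − 8q_{Mesa} − 3q_{Nadir} = 0 ⇒ q_{Mesa} = 17.375 − 0.375q_{Nadir}.
At q_{Nadir} = 5: q_{Mesa} = 17.375 − 0.375·5 = 15.5.

15.5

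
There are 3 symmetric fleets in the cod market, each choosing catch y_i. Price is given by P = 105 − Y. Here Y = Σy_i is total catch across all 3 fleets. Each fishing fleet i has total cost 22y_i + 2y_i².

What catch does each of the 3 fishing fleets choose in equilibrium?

10.375

A representative fishing fleet's profit is π_i = y_i(105 − Y) − 22y_i − 2y_i², with Y = y_i + Σ_{j≠i} y_j.
First-order condition: 83 − 6y_i − Σ_{j≠i} y_j = 0.
Imposing symmetry (y_j = y for all j) turns Σ_{j≠i} y_j into 2y, so 83 = 8y and y = 10.375.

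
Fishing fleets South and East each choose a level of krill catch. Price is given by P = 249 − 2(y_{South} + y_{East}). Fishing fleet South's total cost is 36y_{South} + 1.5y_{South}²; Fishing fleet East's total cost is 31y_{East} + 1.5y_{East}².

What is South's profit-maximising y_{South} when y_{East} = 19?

25

Fishing fleet South's profit: π = y_{South}(249 − 2(y_{South} + y_{East})) − 36y_{South} − 1.5y_{South}².
∂π/∂y_{South} = 213 − 7y_{South} − 2y_{East} = 0, so y_{South} = 213/7 − (2/7)y_{East}.
At y_{East} = 19: y_{South} = 213/7 − (2/7)·19 = 25.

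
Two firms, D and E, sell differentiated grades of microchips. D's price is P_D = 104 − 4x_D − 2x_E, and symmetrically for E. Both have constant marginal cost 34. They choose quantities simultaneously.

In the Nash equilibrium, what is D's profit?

Firm D's profit: π = x_D(104 − 4x_D − 2x_E) − 34x_D.
∂π/∂x_D = 70 − 8x_D − 2x_E = 0 ⇒ x_D = 8.75 − 0.25x_E.
Setting x_D = x_E in the reaction function: x_D = 8.75 − 0.25x_D, so x_D = 8.75 / 1.25 = 7.
P_D = 104 − 4·7 − 2·7 = 62.
Profit = (62 − 34)·7 = 196.

196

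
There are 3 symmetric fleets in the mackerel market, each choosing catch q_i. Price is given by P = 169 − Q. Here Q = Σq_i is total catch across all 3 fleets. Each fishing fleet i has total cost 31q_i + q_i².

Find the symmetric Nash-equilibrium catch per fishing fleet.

23

A representative fishing fleet's profit is π_i = q_i(169 − Q) − 31q_i − q_i², with Q = q_i + Σ_{j≠i} q_j.
First-order condition: 138 − 4q_i − Σ_{j≠i} q_j = 0.
Imposing symmetry (q_j = q for all j) turns Σ_{j≠i} q_j into 2q, so 138 = 6q and q = 23.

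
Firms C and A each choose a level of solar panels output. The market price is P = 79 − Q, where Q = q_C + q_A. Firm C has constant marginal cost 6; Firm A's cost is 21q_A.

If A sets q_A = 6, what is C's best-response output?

Firm C's profit: π = q_C(79 − (q_C + q_A)) − 6q_C.
∂π/∂q_C = 73 − 2q_C − q_A = 0, so q_C = 36.5 − 0.5q_A.
At q_A = 6: q_C = 36.5 − 0.5·6 = 33.5.

33.5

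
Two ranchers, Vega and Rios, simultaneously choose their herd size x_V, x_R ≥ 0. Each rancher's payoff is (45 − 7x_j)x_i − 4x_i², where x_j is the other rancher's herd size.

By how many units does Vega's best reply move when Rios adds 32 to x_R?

-28

Vega's payoff is (45 − 7x_R)x_V − 4x_V².
∂π/∂x_V = 45 − 7x_R − 8x_V = 0, so x_V = 5.625 − 0.875x_R.
The reaction-function slope is −0.875, so a 32-unit rise in x_R moves x_V by −0.875 × 32 = −28. Vega's best response falls — the actions are strategic substitutes.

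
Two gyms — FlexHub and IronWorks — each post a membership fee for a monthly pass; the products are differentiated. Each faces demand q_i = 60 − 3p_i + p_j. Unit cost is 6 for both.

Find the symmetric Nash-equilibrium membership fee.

FlexHub's profit: π = (p_{FlexHub} − 6)(60 − 3p_{FlexHub} + p_{IronWorks}).
∂π/∂p_{FlexHub} = 78 − 6p_{FlexHub} + p_{IronWorks} = 0 ⇒ p_{FlexHub} = 13 + (1/6)p_{IronWorks}.
Setting p_{FlexHub} = p_{IronWorks} in the reaction function: p_{FlexHub} = 13 + (1/6)p_{FlexHub}, so p_{FlexHub} = 13 / (5/6) = 15.6.

15.6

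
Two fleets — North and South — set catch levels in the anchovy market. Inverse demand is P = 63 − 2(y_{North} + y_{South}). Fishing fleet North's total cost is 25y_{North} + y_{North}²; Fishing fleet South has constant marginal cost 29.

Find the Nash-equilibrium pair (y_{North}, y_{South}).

Fishing fleet North's profit: π = y_{North}(63 − 2(y_{North} + y_{South})) − 25y_{North} − y_{North}².
∂π/∂y_{North} = 38 − 6y_{North} − 2y_{South} = 0, so y_{North} = 19/3 − (1/3)y_{South}.
For South: ∂π/∂y_{South} = 34 − 4y_{South} − 2y_{North} = 0 ⇒ y_{South} = 8.5 − 0.5y_{North}.
Substituting the second reaction function into the first: y_{North} = 19/3 − (1/3)(8.5 − 0.5y_{North}), which gives (5/6)y_{North} = 3.5 ⇒ y_{North} = 4.2.
Then y_{South} = 8.5 − 0.5·4.2 = 6.4.

4.2, 6.4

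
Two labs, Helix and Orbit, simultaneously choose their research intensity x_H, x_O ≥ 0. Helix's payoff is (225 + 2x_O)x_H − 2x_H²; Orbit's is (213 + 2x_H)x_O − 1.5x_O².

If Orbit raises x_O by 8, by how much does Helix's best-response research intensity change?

4

Expanding Helix's payoff: 225x_H + 2x_Ox_H − 2x_H².
∂π/∂x_H = 225 + 2x_O − 4x_H = 0, so x_H = 56.25 + 0.5x_O.
The reaction-function slope is 0.5, so an 8-unit rise in x_O moves x_H by 0.5 × 8 = 4. Helix's best response rises — the actions are strategic complements.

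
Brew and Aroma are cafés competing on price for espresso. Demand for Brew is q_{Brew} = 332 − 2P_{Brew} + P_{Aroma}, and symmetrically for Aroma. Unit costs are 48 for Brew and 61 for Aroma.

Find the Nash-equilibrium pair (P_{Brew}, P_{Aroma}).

Brew's profit: π = (P_{Brew} − 48)(332 − 2P_{Brew} + P_{Aroma}).
∂π/∂P_{Brew} = 428 − 4P_{Brew} + P_{Aroma} = 0 ⇒ P_{Brew} = 107 + 0.25P_{Aroma}.
Similarly P_{Aroma} = 113.5 + 0.25P_{Brew}.
Solving the two reaction functions simultaneously: (1 − (0.25)(0.25))P_{Brew} = 107 + 0.25·113.5, so 0.9375P_{Brew} = 135.375 and P_{Brew} = 144.4.
Then P_{Aroma} = 113.5 + 0.25·144.4 = 149.6.

144.4, 149.6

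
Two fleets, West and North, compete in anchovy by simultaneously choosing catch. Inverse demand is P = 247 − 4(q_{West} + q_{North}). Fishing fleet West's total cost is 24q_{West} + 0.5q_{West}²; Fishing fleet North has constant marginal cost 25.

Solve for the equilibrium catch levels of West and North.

16, 19.75

Fishing fleet West's profit: π = q_{West}(247 − 4(q_{West} + q_{North})) − 24q_{West} − 0.5q_{West}².
∂π/∂q_{West} = 223 − 9q_{West} − 4q_{North} = 0, so q_{West} = 223/9 − (4/9)q_{North}.
For North: ∂π/∂q_{North} = 222 − 8q_{North} − 4q_{West} = 0 ⇒ q_{North} = 27.75 − 0.5q_{West}.
Solving the two reaction functions simultaneously: (1 − (−4/9)(−0.5))q_{West} = 223/9 − (4/9)·27.75, so (7/9)q_{West} = 112/9 and q_{West} = 16.
Then q_{North} = 27.75 − 0.5·16 = 19.75.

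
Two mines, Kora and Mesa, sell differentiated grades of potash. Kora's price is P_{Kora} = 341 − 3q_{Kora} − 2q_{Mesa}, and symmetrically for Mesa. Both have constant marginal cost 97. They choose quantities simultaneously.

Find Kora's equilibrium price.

Mine Kora's profit: π = q_{Kora}(341 − 3q_{Kora} − 2q_{Mesa}) − 97q_{Kora}.
∂π/∂q_{Kora} = 244 − 6q_{Kora} − 2q_{Mesa} = 0 ⇒ q_{Kora} = 122/3 − (1/3)q_{Mesa}.
By symmetry q_{Mesa} = q_{Kora}; substituting into the reaction function, (4/3)q_{Kora} = 122/3 and q_{Kora} = 30.5.
P_{Kora} = 341 − 3·30.5 − 2·30.5 = 188.5.

188.5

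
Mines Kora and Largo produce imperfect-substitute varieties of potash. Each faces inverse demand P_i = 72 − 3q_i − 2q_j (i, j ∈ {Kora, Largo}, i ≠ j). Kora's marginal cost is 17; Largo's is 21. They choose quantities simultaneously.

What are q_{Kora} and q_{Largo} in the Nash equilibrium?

7.125, 6.125

Mine Kora's profit: π = q_{Kora}(72 − 3q_{Kora} − 2q_{Largo}) − 17q_{Kora}.
∂π/∂q_{Kora} = 55 − 6q_{Kora} − 2q_{Largo} = 0 ⇒ q_{Kora} = 55/6 − (1/3)q_{Largo}.
Similarly q_{Largo} = 8.5 − (1/3)q_{Kora}.
Substituting the second reaction function into the first: q_{Kora} = 55/6 − (1/3)(8.5 − (1/3)q_{Kora}), which gives (8/9)q_{Kora} = 19/3 ⇒ q_{Kora} = 7.125.
Then q_{Largo} = 8.5 − (1/3)·7.125 = 6.125.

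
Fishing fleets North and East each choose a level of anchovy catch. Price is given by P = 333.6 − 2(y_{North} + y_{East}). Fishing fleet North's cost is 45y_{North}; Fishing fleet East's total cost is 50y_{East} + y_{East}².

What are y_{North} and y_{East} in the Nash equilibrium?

Fishing fleet North's profit: π = y_{North}(333.6 − 2(y_{North} + y_{East})) − 45y_{North}.
∂π/∂y_{North} = 288.6 − 4y_{North} − 2y_{East} = 0, so y_{North} = 72.15 − 0.5y_{East}.
For East: ∂π/∂y_{East} = 283.6 − 6y_{East} − 2y_{North} = 0 ⇒ y_{East} = 709/15 − (1/3)y_{North}.
Plugging y_{East} into North's best response: y_{North} = 72.15 − 0.5(709/15 − (1/3)y_{North}) ⇒ (5/6)y_{North} = 2911/60, so y_{North} = 58.22.
Then y_{East} = 709/15 − (1/3)·58.22 = 27.86.

58.22, 27.86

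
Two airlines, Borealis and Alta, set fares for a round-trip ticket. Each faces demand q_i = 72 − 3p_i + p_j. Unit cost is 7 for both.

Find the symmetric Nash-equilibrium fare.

18.6

Borealis's profit: π = (p_{Borealis} − 7)(72 − 3p_{Borealis} + p_{Alta}).
∂π/∂p_{Borealis} = 93 − 6p_{Borealis} + p_{Alta} = 0 ⇒ p_{Borealis} = 15.5 + (1/6)p_{Alta}.
The game is symmetric, so in equilibrium p_{Alta} = p_{Borealis}: the reaction function gives (5/6)p_{Borealis} = 15.5, hence p_{Borealis} = 18.6.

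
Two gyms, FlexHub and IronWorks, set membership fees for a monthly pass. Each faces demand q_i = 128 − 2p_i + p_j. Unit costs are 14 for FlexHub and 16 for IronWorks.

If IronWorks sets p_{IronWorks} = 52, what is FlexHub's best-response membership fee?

FlexHub's profit: π = (p_{FlexHub} − 14)(128 − 2p_{FlexHub} + p_{IronWorks}).
∂π/∂p_{FlexHub} = 156 − 4p_{FlexHub} + p_{IronWorks} = 0 ⇒ p_{FlexHub} = 39 + 0.25p_{IronWorks}.
At p_{IronWorks} = 52: p_{FlexHub} = 39 + 0.25·52 = 52.

52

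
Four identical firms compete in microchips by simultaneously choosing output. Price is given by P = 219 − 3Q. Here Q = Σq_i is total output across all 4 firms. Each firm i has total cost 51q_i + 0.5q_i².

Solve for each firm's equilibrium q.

10.5

A representative firm's profit is π_i = q_i(219 − 3Q) − 51q_i − 0.5q_i², with Q = q_i + Σ_{j≠i} q_j.
First-order condition: 168 − 7q_i − 3Σ_{j≠i} q_j = 0.
Imposing symmetry (q_j = q for all j) turns Σ_{j≠i} q_j into 3q, so 168 = 16q and q = 10.5.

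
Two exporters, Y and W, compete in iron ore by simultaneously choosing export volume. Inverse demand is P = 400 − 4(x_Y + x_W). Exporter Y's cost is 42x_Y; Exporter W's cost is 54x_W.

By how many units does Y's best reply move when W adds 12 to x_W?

Exporter Y's profit: π = x_Y(400 − 4(x_Y + x_W)) − 42x_Y.
∂π/∂x_Y = 358 − 8x_Y − 4x_W = 0, so x_Y = 44.75 − 0.5x_W.
The reaction-function slope is −0.5, so a 12-unit rise in x_W moves x_Y by −0.5 × 12 = −6. Y's best response falls — the actions are strategic substitutes.

-6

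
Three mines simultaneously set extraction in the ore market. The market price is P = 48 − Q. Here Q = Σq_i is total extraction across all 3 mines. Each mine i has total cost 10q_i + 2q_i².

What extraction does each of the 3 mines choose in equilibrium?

A representative mine's profit is π_i = q_i(48 − Q) − 10q_i − 2q_i², with Q = q_i + Σ_{j≠i} q_j.
First-order condition: 38 − 6q_i − Σ_{j≠i} q_j = 0.
In a symmetric equilibrium every mine chooses the same q, so Σ_{j≠i} q_j = 2q. The condition becomes 38 − 8q = 0, giving q = 38/8 = 4.75.

4.75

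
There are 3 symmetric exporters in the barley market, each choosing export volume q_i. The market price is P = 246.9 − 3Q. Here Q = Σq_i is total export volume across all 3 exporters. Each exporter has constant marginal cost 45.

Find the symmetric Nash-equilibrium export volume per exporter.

16.825

A representative exporter's profit is π_i = q_i(246.9 − 3Q) − 45q_i, with Q = q_i + Σ_{j≠i} q_j.
First-order condition: 201.9 − 6q_i − 3Σ_{j≠i} q_j = 0.
Imposing symmetry (q_j = q for all j) turns Σ_{j≠i} q_j into 2q, so 201.9 = 12q and q = 16.825.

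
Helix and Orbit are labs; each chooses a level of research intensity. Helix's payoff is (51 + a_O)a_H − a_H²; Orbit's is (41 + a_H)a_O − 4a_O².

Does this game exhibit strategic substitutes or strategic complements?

Expanding Helix's payoff: 51a_H + a_Oa_H − a_H².
∂π/∂a_H = 51 + a_O − 2a_H = 0, so a_H = 25.5 + 0.5a_O.
The best-response slope da_H/da_O = 0.5 > 0: the reaction function is upward-sloping, so the choices are strategic complements.

strategic complements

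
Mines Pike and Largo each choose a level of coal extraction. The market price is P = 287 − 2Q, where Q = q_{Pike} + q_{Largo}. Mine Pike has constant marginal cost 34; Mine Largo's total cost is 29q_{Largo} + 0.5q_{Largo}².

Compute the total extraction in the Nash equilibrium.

79.6875

Mine Pike's profit: π = q_{Pike}(287 − 2(q_{Pike} + q_{Largo})) − 34q_{Pike}.
∂π/∂q_{Pike} = 253 − 4q_{Pike} − 2q_{Largo} = 0, so q_{Pike} = 63.25 − 0.5q_{Largo}.
For Largo: ∂π/∂q_{Largo} = 258 − 5q_{Largo} − 2q_{Pike} = 0 ⇒ q_{Largo} = 51.6 − 0.4q_{Pike}.
Solving the two reaction functions simultaneously: (1 − (−0.5)(−0.4))q_{Pike} = 63.25 − 0.5·51.6, so 0.8q_{Pike} = 37.45 and q_{Pike} = 46.8125.
Then q_{Largo} = 51.6 − 0.4·46.8125 = 32.875.
Total extraction: 46.8125 + 32.875 = 79.6875.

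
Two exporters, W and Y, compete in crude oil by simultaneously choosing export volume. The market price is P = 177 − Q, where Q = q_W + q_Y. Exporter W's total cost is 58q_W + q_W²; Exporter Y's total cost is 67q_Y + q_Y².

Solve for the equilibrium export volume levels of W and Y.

24.4, 21.4

Exporter W's profit: π = q_W(177 − (q_W + q_Y)) − 58q_W − q_W².
∂π/∂q_W = 119 − 4q_W − q_Y = 0, so q_W = 29.75 − 0.25q_Y.
By the same steps for Y: q_Y = 27.5 − 0.25q_W.
Plugging q_Y into W's best response: q_W = 29.75 − 0.25(27.5 − 0.25q_W) ⇒ 0.9375q_W = 22.875, so q_W = 24.4.
Then q_Y = 27.5 − 0.25·24.4 = 21.4.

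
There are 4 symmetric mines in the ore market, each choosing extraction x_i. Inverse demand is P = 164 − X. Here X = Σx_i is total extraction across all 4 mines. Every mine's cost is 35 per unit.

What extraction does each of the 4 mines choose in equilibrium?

25.8

A representative mine's profit is π_i = x_i(164 − X) − 35x_i, with X = x_i + Σ_{j≠i} x_j.
First-order condition: 129 − 2x_i − Σ_{j≠i} x_j = 0.
Imposing symmetry (x_j = x for all j) turns Σ_{j≠i} x_j into 3x, so 129 = 5x and x = 25.8.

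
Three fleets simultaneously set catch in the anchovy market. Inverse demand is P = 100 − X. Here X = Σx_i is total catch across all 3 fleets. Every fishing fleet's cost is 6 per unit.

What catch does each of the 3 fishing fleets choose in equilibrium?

A representative fishing fleet's profit is π_i = x_i(100 − X) − 6x_i, with X = x_i + Σ_{j≠i} x_j.
First-order condition: 94 − 2x_i − Σ_{j≠i} x_j = 0.
Imposing symmetry (x_j = x for all j) turns Σ_{j≠i} x_j into 2x, so 94 = 4x and x = 23.5.

23.5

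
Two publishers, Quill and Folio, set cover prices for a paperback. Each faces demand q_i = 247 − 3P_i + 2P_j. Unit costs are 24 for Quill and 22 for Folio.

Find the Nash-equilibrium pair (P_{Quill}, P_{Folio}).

Quill's profit: π = (P_{Quill} − 24)(247 − 3P_{Quill} + 2P_{Folio}).
∂π/∂P_{Quill} = 319 − 6P_{Quill} + 2P_{Folio} = 0 ⇒ P_{Quill} = 319/6 + (1/3)P_{Folio}.
Similarly P_{Folio} = 313/6 + (1/3)P_{Quill}.
Plugging P_{Folio} into Quill's best response: P_{Quill} = 319/6 + (1/3)(313/6 + (1/3)P_{Quill}) ⇒ (8/9)P_{Quill} = 635/9, so P_{Quill} = 79.375.
Then P_{Folio} = 313/6 + (1/3)·79.375 = 78.625.

79.375, 78.625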